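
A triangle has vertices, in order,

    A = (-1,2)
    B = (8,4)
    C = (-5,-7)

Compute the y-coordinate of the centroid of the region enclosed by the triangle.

-1/3

Apply Gauss's area formula. First the cross-terms c_i = x_i·y_{i+1} − x_{i+1}·y_i:
  -20, -36, -17  ⇒  2A = -73, A = -36.5.
Then Σ (y_i + y_{i+1})·c_i = 73, so ȳ = 73 / (6·(-36.5)) = -1/3.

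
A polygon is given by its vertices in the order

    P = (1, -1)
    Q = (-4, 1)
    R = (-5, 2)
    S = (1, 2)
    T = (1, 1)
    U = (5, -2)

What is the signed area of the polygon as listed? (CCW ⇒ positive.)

Cross-terms: -3, -3, -12, -1, -7, -3  ⇒  Σ = -29
Signed area = Σ/2 = -14.5 (negative ⇒ clockwise traversal).

-14.5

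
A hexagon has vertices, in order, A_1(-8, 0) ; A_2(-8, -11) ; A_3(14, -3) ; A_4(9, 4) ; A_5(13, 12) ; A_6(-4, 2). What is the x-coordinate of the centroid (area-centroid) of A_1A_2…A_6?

Apply the shoelace (surveyor's) formula. First the cross-terms c_i = x_i·y_{i+1} − x_{i+1}·y_i:
  88, 178, 83, 56, 74, 16  ⇒  2A = 495, A = 247.5.
Then Σ (x_i + x_{i+1})·c_i = 3275, so x̄ = 3275 / (6·247.5) = 655/297.

655/297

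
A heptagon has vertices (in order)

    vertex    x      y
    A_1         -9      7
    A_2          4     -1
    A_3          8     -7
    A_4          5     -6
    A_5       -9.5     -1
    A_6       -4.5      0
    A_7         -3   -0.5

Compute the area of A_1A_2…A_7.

70.875

Apply Gauss's area formula: 2A = Σ (x_i·y_{i+1} − x_{i+1}·y_i), indices taken mod 7.
Cross-terms: -19, -20, -13, -62, -4.5, 2.25, -25.5  ⇒  Σ = -141.75
Area = |Σ|/2 = 70.875.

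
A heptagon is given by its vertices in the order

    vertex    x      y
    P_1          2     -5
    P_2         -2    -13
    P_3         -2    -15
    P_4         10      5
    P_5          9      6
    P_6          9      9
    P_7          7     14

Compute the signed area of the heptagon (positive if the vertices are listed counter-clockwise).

Σ = (-36) + (4) + (140) + (15) + (27) + (63) + (-63) = 150
Signed area = Σ/2 = 75 (positive ⇒ counter-clockwise traversal).

75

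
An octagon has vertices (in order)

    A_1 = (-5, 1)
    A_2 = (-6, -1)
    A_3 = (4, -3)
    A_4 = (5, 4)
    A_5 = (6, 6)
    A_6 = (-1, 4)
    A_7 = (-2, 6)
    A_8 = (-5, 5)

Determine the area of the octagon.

71

Apply Gauss's area formula: 2A = Σ (x_i·y_{i+1} − x_{i+1}·y_i), indices taken mod 8.
Σ = (11) + (22) + (31) + (6) + (30) + (2) + (20) + (20) = 142
Area = |Σ|/2 = 71.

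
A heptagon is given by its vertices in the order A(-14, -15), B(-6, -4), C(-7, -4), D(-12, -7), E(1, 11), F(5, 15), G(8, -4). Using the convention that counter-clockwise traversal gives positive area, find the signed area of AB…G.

Apply the surveyor's formula: 2A = Σ (x_i·y_{i+1} − x_{i+1}·y_i), indices taken mod 7.
Σ = (-34) + (-4) + (1) + (-125) + (-40) + (-140) + (-176) = -518
Signed area = Σ/2 = -259 (negative ⇒ clockwise traversal).

-259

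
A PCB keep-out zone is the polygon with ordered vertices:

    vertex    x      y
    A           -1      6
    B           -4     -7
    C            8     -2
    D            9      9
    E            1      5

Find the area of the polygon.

Apply the surveyor's formula: 2A = Σ (x_i·y_{i+1} − x_{i+1}·y_i), indices taken mod 5.
Σ = (31) + (64) + (90) + (36) + (11) = 232
Area = |Σ|/2 = 116.

116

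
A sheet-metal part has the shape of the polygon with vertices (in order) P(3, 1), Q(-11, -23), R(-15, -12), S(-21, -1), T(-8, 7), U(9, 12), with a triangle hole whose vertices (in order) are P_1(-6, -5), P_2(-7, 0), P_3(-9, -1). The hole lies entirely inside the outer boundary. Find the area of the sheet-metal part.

Outer boundary:
Apply the shoelace formula: 2A = Σ (x_i·y_{i+1} − x_{i+1}·y_i), indices taken mod 6.
Cross-terms: -58, -213, -237, -155, -159, -27  ⇒  Σ = -849
Area = |Σ|/2 = 424.5.
Hole:
Apply the surveyor's formula: 2A = Σ (x_i·y_{i+1} − x_{i+1}·y_i), indices taken mod 3.
Cross-terms: -35, 7, 39  ⇒  Σ = 11
Area = |Σ|/2 = 5.5.
Net area = 424.5 − 5.5 = 419.

419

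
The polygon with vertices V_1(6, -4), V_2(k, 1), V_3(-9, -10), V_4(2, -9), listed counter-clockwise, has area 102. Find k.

The doubled signed area Σ (x_i y_{i+1} − x_{i+1} y_i) is linear in k.
With k=0 it equals 162; the coefficient of k is -6 (from the two edges through V_2).
So -6·k + 162 = 2·102 = 204 ⇒ k = -7.

-7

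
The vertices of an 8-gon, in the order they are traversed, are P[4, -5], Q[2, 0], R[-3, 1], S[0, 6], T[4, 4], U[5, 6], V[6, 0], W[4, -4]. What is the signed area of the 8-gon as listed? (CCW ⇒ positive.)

Σ = (10) + (2) + (-18) + (-24) + (4) + (-36) + (-24) + (-4) = -90
Signed area = Σ/2 = -45 (negative ⇒ clockwise traversal).

-45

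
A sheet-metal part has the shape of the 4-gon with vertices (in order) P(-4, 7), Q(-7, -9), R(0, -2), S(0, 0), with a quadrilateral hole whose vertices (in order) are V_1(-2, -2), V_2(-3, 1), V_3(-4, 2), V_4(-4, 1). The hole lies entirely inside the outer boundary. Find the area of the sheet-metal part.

Outer boundary:
P→Q: (-4)(-9) − (-7)(7) = 85
Q→R: (-7)(-2) − (0)(-9) = 14
R→S: (0)(0) − (0)(-2) = 0
S→P: (0)(7) − (-4)(0) = 0
Σ = 99
Area = |Σ|/2 = 49.5.
Hole:
Apply the shoelace (surveyor's) formula: 2A = Σ (x_i·y_{i+1} − x_{i+1}·y_i), indices taken mod 4.
Σ = (-8) + (-2) + (4) + (10) = 4
Area = |Σ|/2 = 2.
Net area = 49.5 − 2 = 47.5.

47.5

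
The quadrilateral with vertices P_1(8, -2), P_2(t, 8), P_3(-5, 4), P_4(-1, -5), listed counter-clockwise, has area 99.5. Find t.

Write out the shoelace sum; only the two edges meeting at P_2 involve t:
2·Area = [(8·8 − t·(-2)) + (t·4 − (-5)·8)] + 71
       = 6·t + 175 = 199
⇒ t = 4.

4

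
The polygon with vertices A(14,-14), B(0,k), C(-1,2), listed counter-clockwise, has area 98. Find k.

The doubled signed area Σ (x_i y_{i+1} − x_{i+1} y_i) is linear in k.
With k=0 it equals -14; the coefficient of k is 15 (from the two edges through B).
So 15·k + -14 = 2·98 = 196 ⇒ k = 14.

14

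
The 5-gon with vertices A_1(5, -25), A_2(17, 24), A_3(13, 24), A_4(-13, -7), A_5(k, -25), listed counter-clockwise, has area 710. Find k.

The doubled signed area Σ (x_i y_{i+1} − x_{i+1} y_i) is linear in k.
With k=0 it equals 1312; the coefficient of k is -18 (from the two edges through A_5).
So -18·k + 1312 = 2·710 = 1420 ⇒ k = -6.

-6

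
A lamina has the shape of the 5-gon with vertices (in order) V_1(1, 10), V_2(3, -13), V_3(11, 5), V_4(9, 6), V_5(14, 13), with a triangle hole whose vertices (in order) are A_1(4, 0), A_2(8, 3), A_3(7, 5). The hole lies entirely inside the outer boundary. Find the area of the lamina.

Outer boundary:
Cross-terms: -43, 158, 21, 33, 127  ⇒  Σ = 296
Area = |Σ|/2 = 148.
Hole:
Apply the shoelace (surveyor's) formula: 2A = Σ (x_i·y_{i+1} − x_{i+1}·y_i), indices taken mod 3.
Cross-terms: 12, 19, -20  ⇒  Σ = 11
Area = |Σ|/2 = 5.5.
Net area = 148 − 5.5 = 142.5.

142.5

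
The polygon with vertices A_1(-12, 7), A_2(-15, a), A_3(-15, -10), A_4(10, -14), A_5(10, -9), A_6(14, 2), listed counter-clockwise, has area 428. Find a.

-9

Write out the shoelace sum; only the two edges meeting at A_2 involve a:
2·Area = [((-12)·a − (-15)·7) + ((-15)·(-10) − (-15)·a)] + 628
       = 3·a + 883 = 856
⇒ a = -9.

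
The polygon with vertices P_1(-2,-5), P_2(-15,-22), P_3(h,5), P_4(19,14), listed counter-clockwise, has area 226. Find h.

The doubled signed area Σ (x_i y_{i+1} − x_{i+1} y_i) is linear in h.
With h=0 it equals -268; the coefficient of h is 36 (from the two edges through P_3).
So 36·h + -268 = 2·226 = 452 ⇒ h = 20.

20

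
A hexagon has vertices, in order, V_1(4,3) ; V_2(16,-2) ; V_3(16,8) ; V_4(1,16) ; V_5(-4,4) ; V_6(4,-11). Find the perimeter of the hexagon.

|V_1V_2| = √((12)² + (-5)²) = √169 = 13
|V_2V_3| = √((0)² + (10)²) = √100 = 10
|V_3V_4| = √((-15)² + (8)²) = √289 = 17
|V_4V_5| = √((-5)² + (-12)²) = √169 = 13
|V_5V_6| = √((8)² + (-15)²) = √289 = 17
|V_6V_1| = √((0)² + (14)²) = √196 = 14
Perimeter = 13 + 10 + 17 + 13 + 17 + 14 = 84.

84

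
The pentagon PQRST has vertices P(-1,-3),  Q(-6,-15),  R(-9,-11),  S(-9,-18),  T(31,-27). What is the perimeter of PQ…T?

|PQ| = √((-5)² + (-12)²) = √169 = 13
|QR| = √((-3)² + (4)²) = √25 = 5
|RS| = √((0)² + (-7)²) = √49 = 7
|ST| = √((40)² + (-9)²) = √1681 = 41
|TP| = √((-32)² + (24)²) = √1600 = 40
Perimeter = 13 + 5 + 7 + 41 + 40 = 106.

106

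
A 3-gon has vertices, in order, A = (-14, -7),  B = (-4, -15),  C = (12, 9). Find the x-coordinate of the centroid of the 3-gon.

Apply Gauss's area formula. First the cross-terms c_i = x_i·y_{i+1} − x_{i+1}·y_i:
  182, 144, 42  ⇒  2A = 368, A = 184.
Then Σ (x_i + x_{i+1})·c_i = -2208, so x̄ = -2208 / (6·184) = -2.

-2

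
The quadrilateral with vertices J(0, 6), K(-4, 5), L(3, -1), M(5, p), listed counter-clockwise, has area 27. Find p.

Write out the shoelace sum; only the two edges meeting at M involve p:
2·Area = [(3·p − 5·(-1)) + (5·6 − 0·p)] + 13
       = 3·p + 48 = 54
⇒ p = 2.

2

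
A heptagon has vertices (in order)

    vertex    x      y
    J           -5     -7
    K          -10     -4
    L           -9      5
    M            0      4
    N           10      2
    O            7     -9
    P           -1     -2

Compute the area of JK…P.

171

Apply Gauss's area formula: 2A = Σ (x_i·y_{i+1} − x_{i+1}·y_i), indices taken mod 7.
Σ = (-50) + (-86) + (-36) + (-40) + (-104) + (-23) + (-3) = -342
Area = |Σ|/2 = 171.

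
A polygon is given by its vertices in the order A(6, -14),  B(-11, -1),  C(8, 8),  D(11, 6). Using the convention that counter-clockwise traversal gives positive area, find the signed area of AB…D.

Σ = (-160) + (-80) + (-40) + (-190) = -470
Signed area = Σ/2 = -235 (negative ⇒ clockwise traversal).

-235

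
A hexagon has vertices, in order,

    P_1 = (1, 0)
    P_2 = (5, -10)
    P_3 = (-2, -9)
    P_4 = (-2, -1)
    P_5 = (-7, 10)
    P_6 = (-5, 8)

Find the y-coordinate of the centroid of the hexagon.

Apply Gauss's area formula. First the cross-terms c_i = x_i·y_{i+1} − x_{i+1}·y_i:
  -10, -65, -16, -27, -6, -8  ⇒  2A = -132, A = -66.
Then Σ (y_i + y_{i+1})·c_i = 1080, so ȳ = 1080 / (6·(-66)) = -30/11.

-30/11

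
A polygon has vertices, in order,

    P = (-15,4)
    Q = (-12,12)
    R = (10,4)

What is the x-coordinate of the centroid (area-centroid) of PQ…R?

Apply the surveyor's formula. First the cross-terms c_i = x_i·y_{i+1} − x_{i+1}·y_i:
  -132, -168, 100  ⇒  2A = -200, A = -100.
Then Σ (x_i + x_{i+1})·c_i = 3400, so x̄ = 3400 / (6·(-100)) = -17/3.

-17/3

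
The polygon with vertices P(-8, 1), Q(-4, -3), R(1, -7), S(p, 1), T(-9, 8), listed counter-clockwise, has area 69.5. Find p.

1

Write out the shoelace sum; only the two edges meeting at S involve p:
2·Area = [(1·1 − p·(-7)) + (p·8 − (-9)·1)] + 114
       = 15·p + 124 = 139
⇒ p = 1.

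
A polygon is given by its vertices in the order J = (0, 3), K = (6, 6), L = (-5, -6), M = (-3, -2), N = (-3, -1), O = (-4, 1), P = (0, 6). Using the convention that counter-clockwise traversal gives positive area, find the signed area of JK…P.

Apply Gauss's area formula: 2A = Σ (x_i·y_{i+1} − x_{i+1}·y_i), indices taken mod 7.
Σ = (-18) + (-6) + (-8) + (-3) + (-7) + (-24) + (0) = -66
Signed area = Σ/2 = -33 (negative ⇒ clockwise traversal).

-33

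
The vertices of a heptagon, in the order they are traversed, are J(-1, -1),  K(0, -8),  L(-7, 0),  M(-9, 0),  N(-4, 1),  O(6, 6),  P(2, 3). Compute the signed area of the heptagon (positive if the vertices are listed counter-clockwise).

Apply the surveyor's formula: 2A = Σ (x_i·y_{i+1} − x_{i+1}·y_i), indices taken mod 7.
J→K: (-1)(-8) − (0)(-1) = 8
K→L: (0)(0) − (-7)(-8) = -56
L→M: (-7)(0) − (-9)(0) = 0
M→N: (-9)(1) − (-4)(0) = -9
N→O: (-4)(6) − (6)(1) = -30
O→P: (6)(3) − (2)(6) = 6
P→J: (2)(-1) − (-1)(3) = 1
Σ = -80
Signed area = Σ/2 = -40 (negative ⇒ clockwise traversal).

-40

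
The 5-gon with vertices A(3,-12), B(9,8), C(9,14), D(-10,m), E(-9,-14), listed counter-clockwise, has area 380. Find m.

Write out the shoelace sum; only the two edges meeting at D involve m:
2·Area = [(9·m − (-10)·14) + ((-10)·(-14) − (-9)·m)] + 336
       = 18·m + 616 = 760
⇒ m = 8.

8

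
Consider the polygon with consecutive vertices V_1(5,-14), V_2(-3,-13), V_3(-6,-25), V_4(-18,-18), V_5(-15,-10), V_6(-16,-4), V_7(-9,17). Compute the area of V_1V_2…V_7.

454.5

Apply the shoelace (surveyor's) formula: 2A = Σ (x_i·y_{i+1} − x_{i+1}·y_i), indices taken mod 7.
Σ = (-107) + (-3) + (-342) + (-90) + (-100) + (-308) + (41) = -909
Area = |Σ|/2 = 454.5.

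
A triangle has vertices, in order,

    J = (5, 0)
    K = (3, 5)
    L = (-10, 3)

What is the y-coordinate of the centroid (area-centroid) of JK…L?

8/3

Apply the surveyor's formula. First the cross-terms c_i = x_i·y_{i+1} − x_{i+1}·y_i:
  25, 59, -15  ⇒  2A = 69, A = 34.5.
Then Σ (y_i + y_{i+1})·c_i = 552, so ȳ = 552 / (6·34.5) = 8/3.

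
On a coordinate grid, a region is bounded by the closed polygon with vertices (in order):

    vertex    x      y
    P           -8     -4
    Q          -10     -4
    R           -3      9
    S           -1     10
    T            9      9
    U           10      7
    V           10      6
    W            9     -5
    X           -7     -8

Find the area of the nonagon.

257

Cross-terms: -8, -102, -21, -99, -27, -10, -104, -107, -36  ⇒  Σ = -514
Area = |Σ|/2 = 257.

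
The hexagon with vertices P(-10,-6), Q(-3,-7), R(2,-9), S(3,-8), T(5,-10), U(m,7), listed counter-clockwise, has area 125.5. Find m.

8

The doubled signed area Σ (x_i y_{i+1} − x_{i+1} y_i) is linear in m.
With m=0 it equals 219; the coefficient of m is 4 (from the two edges through U).
So 4·m + 219 = 2·125.5 = 251 ⇒ m = 8.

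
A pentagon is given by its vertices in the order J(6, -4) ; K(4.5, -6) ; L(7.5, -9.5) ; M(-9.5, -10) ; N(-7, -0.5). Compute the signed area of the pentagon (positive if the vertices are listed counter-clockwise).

-107.625

Apply the shoelace formula: 2A = Σ (x_i·y_{i+1} − x_{i+1}·y_i), indices taken mod 5.
Σ = (-18) + (2.25) + (-165.25) + (-65.25) + (31) = -215.25
Signed area = Σ/2 = -107.625 (negative ⇒ clockwise traversal).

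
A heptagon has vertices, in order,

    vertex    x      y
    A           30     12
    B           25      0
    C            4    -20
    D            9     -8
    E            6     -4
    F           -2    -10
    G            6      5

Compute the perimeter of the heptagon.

|AB| = √((-5)² + (-12)²) = √169 = 13
|BC| = √((-21)² + (-20)²) = √841 = 29
|CD| = √((5)² + (12)²) = √169 = 13
|DE| = √((-3)² + (4)²) = √25 = 5
|EF| = √((-8)² + (-6)²) = √100 = 10
|FG| = √((8)² + (15)²) = √289 = 17
|GA| = √((24)² + (7)²) = √625 = 25
Perimeter = 13 + 29 + 13 + 5 + 10 + 17 + 25 = 112.

112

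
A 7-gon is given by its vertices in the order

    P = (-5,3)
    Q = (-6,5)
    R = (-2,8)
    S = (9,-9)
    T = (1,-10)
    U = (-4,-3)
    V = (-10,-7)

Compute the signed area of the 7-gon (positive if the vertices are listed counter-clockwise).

Σ = (-7) + (-38) + (-54) + (-81) + (-43) + (-2) + (-65) = -290
Signed area = Σ/2 = -145 (negative ⇒ clockwise traversal).

-145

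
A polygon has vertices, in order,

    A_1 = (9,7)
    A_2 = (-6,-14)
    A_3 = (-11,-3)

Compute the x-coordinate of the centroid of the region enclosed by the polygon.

Apply the shoelace (surveyor's) formula. First the cross-terms c_i = x_i·y_{i+1} − x_{i+1}·y_i:
  -84, -136, -50  ⇒  2A = -270, A = -135.
Then Σ (x_i + x_{i+1})·c_i = 2160, so x̄ = 2160 / (6·(-135)) = -8/3.

-8/3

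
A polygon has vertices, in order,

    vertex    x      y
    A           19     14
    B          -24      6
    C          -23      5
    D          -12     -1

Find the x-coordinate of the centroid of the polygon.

Apply the shoelace (surveyor's) formula. First the cross-terms c_i = x_i·y_{i+1} − x_{i+1}·y_i:
  450, 18, 83, -149  ⇒  2A = 402, A = 201.
Then Σ (x_i + x_{i+1})·c_i = -7044, so x̄ = -7044 / (6·201) = -1174/201.

-1174/201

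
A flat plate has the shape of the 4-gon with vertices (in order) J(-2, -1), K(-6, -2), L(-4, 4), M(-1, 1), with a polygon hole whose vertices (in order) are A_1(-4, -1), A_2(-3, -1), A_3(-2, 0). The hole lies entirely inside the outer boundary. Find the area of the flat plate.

15

Outer boundary:
Apply Gauss's area formula: 2A = Σ (x_i·y_{i+1} − x_{i+1}·y_i), indices taken mod 4.
Σ = (-2) + (-32) + (0) + (3) = -31
Area = |Σ|/2 = 15.5.
Hole:
Apply the shoelace formula: 2A = Σ (x_i·y_{i+1} − x_{i+1}·y_i), indices taken mod 3.
A_1→A_2: (-4)(-1) − (-3)(-1) = 1
A_2→A_3: (-3)(0) − (-2)(-1) = -2
A_3→A_1: (-2)(-1) − (-4)(0) = 2
Σ = 1
Area = |Σ|/2 = 0.5.
Net area = 15.5 − 0.5 = 15.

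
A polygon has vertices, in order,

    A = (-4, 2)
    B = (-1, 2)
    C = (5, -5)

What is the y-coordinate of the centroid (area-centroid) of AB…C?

Apply Gauss's area formula. First the cross-terms c_i = x_i·y_{i+1} − x_{i+1}·y_i:
  -6, -5, -10  ⇒  2A = -21, A = -10.5.
Then Σ (y_i + y_{i+1})·c_i = 21, so ȳ = 21 / (6·(-10.5)) = -1/3.

-1/3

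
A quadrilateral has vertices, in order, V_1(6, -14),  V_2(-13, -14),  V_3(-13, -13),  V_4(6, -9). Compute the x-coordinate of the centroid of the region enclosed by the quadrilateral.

-25/18

Apply the surveyor's formula. First the cross-terms c_i = x_i·y_{i+1} − x_{i+1}·y_i:
  -266, -13, 195, -30  ⇒  2A = -114, A = -57.
Then Σ (x_i + x_{i+1})·c_i = 475, so x̄ = 475 / (6·(-57)) = -25/18.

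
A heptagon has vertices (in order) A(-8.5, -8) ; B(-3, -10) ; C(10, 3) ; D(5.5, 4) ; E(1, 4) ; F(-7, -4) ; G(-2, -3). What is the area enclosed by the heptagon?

110.5

A→B: (-8.5)(-10) − (-3)(-8) = 61
B→C: (-3)(3) − (10)(-10) = 91
C→D: (10)(4) − (5.5)(3) = 23.5
D→E: (5.5)(4) − (1)(4) = 18
E→F: (1)(-4) − (-7)(4) = 24
F→G: (-7)(-3) − (-2)(-4) = 13
G→A: (-2)(-8) − (-8.5)(-3) = -9.5
Σ = 221
Area = |Σ|/2 = 110.5.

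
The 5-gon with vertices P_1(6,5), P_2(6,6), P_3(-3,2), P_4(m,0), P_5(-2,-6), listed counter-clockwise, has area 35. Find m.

-1

The doubled signed area Σ (x_i y_{i+1} − x_{i+1} y_i) is linear in m.
With m=0 it equals 62; the coefficient of m is -8 (from the two edges through P_4).
So -8·m + 62 = 2·35 = 70 ⇒ m = -1.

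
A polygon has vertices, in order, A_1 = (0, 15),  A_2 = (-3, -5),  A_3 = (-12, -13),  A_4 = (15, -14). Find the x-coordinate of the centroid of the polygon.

43/17

Apply the shoelace (surveyor's) formula. First the cross-terms c_i = x_i·y_{i+1} − x_{i+1}·y_i:
  45, -21, 363, 225  ⇒  2A = 612, A = 306.
Then Σ (x_i + x_{i+1})·c_i = 4644, so x̄ = 4644 / (6·306) = 43/17.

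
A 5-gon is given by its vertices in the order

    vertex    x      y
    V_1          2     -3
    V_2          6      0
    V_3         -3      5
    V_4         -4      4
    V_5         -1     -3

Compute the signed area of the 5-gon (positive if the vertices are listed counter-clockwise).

V_1→V_2: (2)(0) − (6)(-3) = 18
V_2→V_3: (6)(5) − (-3)(0) = 30
V_3→V_4: (-3)(4) − (-4)(5) = 8
V_4→V_5: (-4)(-3) − (-1)(4) = 16
V_5→V_1: (-1)(-3) − (2)(-3) = 9
Σ = 81
Signed area = Σ/2 = 40.5 (positive ⇒ counter-clockwise traversal).

40.5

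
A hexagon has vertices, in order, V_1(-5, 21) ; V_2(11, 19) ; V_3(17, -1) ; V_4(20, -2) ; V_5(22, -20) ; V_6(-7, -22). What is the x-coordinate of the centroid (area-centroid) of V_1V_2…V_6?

1574/273

Apply the shoelace (surveyor's) formula. First the cross-terms c_i = x_i·y_{i+1} − x_{i+1}·y_i:
  -326, -334, -14, -356, -624, -257  ⇒  2A = -1911, A = -955.5.
Then Σ (x_i + x_{i+1})·c_i = -33054, so x̄ = -33054 / (6·(-955.5)) = 1574/273.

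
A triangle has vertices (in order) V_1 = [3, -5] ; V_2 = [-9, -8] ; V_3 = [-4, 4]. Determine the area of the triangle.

64.5

Σ = (-69) + (-68) + (8) = -129
Area = |Σ|/2 = 64.5.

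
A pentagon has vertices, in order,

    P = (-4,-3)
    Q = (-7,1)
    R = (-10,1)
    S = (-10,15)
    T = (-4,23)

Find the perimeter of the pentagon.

|PQ| = √((-3)² + (4)²) = √25 = 5
|QR| = √((-3)² + (0)²) = √9 = 3
|RS| = √((0)² + (14)²) = √196 = 14
|ST| = √((6)² + (8)²) = √100 = 10
|TP| = √((0)² + (-26)²) = √676 = 26
Perimeter = 5 + 3 + 14 + 10 + 26 = 58.

58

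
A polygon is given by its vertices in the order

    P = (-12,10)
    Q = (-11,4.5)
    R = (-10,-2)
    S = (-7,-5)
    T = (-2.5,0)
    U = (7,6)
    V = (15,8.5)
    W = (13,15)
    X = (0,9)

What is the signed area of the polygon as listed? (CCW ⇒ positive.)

220.25

Apply the shoelace formula: 2A = Σ (x_i·y_{i+1} − x_{i+1}·y_i), indices taken mod 9.
Σ = (56) + (67) + (36) + (-12.5) + (-15) + (-30.5) + (114.5) + (117) + (108) = 440.5
Signed area = Σ/2 = 220.25 (positive ⇒ counter-clockwise traversal).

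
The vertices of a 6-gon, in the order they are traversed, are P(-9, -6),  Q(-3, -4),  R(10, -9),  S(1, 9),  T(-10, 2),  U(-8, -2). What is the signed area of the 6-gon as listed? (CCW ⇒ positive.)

171

P→Q: (-9)(-4) − (-3)(-6) = 18
Q→R: (-3)(-9) − (10)(-4) = 67
R→S: (10)(9) − (1)(-9) = 99
S→T: (1)(2) − (-10)(9) = 92
T→U: (-10)(-2) − (-8)(2) = 36
U→P: (-8)(-6) − (-9)(-2) = 30
Σ = 342
Signed area = Σ/2 = 171 (positive ⇒ counter-clockwise traversal).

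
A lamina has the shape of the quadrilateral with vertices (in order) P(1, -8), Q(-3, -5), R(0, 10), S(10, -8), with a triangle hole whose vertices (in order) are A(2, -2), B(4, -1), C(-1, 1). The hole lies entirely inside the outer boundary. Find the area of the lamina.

111

Outer boundary:
Apply the shoelace (surveyor's) formula: 2A = Σ (x_i·y_{i+1} − x_{i+1}·y_i), indices taken mod 4.
Σ = (-29) + (-30) + (-100) + (-72) = -231
Area = |Σ|/2 = 115.5.
Hole:
Apply the shoelace (surveyor's) formula: 2A = Σ (x_i·y_{i+1} − x_{i+1}·y_i), indices taken mod 3.
Cross-terms: 6, 3, 0  ⇒  Σ = 9
Area = |Σ|/2 = 4.5.
Net area = 115.5 − 4.5 = 111.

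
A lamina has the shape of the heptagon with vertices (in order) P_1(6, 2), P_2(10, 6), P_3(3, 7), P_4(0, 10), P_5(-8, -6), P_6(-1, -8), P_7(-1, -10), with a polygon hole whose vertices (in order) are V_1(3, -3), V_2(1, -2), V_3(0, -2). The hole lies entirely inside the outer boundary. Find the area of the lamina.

147.5

Outer boundary:
Σ = (16) + (52) + (30) + (80) + (58) + (2) + (58) = 296
Area = |Σ|/2 = 148.
Hole:
Apply the shoelace formula: 2A = Σ (x_i·y_{i+1} − x_{i+1}·y_i), indices taken mod 3.
Cross-terms: -3, -2, 6  ⇒  Σ = 1
Area = |Σ|/2 = 0.5.
Net area = 148 − 0.5 = 147.5.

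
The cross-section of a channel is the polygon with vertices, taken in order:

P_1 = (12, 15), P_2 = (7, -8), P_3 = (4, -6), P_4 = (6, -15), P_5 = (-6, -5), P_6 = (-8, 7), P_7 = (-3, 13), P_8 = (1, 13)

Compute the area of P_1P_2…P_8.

Apply the shoelace (surveyor's) formula: 2A = Σ (x_i·y_{i+1} − x_{i+1}·y_i), indices taken mod 8.
P_1→P_2: (12)(-8) − (7)(15) = -201
P_2→P_3: (7)(-6) − (4)(-8) = -10
P_3→P_4: (4)(-15) − (6)(-6) = -24
P_4→P_5: (6)(-5) − (-6)(-15) = -120
P_5→P_6: (-6)(7) − (-8)(-5) = -82
P_6→P_7: (-8)(13) − (-3)(7) = -83
P_7→P_8: (-3)(13) − (1)(13) = -52
P_8→P_1: (1)(15) − (12)(13) = -141
Σ = -713
Area = |Σ|/2 = 356.5.

356.5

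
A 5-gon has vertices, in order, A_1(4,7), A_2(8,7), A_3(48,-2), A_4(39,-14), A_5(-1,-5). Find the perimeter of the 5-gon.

|A_1A_2| = √((4)² + (0)²) = √16 = 4
|A_2A_3| = √((40)² + (-9)²) = √1681 = 41
|A_3A_4| = √((-9)² + (-12)²) = √225 = 15
|A_4A_5| = √((-40)² + (9)²) = √1681 = 41
|A_5A_1| = √((5)² + (12)²) = √169 = 13
Perimeter = 4 + 41 + 15 + 41 + 13 = 114.

114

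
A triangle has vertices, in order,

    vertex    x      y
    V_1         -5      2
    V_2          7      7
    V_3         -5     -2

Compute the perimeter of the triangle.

|V_1V_2| = √((12)² + (5)²) = √169 = 13
|V_2V_3| = √((-12)² + (-9)²) = √225 = 15
|V_3V_1| = √((0)² + (4)²) = √16 = 4
Perimeter = 13 + 15 + 4 = 32.

32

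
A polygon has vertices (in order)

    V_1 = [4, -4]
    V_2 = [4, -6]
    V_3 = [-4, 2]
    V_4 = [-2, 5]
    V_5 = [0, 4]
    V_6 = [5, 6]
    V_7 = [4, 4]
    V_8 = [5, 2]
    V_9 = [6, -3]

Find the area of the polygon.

61.5

Σ = (-8) + (-16) + (-16) + (-8) + (-20) + (-4) + (-12) + (-27) + (-12) = -123
Area = |Σ|/2 = 61.5.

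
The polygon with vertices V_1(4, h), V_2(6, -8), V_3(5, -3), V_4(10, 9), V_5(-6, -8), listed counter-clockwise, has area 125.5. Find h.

The doubled signed area Σ (x_i y_{i+1} − x_{i+1} y_i) is linear in h.
With h=0 it equals 71; the coefficient of h is -12 (from the two edges through V_1).
So -12·h + 71 = 2·125.5 = 251 ⇒ h = -15.

-15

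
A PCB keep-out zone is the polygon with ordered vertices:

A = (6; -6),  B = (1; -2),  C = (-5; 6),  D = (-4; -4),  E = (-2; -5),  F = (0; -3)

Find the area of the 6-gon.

Σ = (-6) + (-4) + (44) + (12) + (6) + (18) = 70
Area = |Σ|/2 = 35.

35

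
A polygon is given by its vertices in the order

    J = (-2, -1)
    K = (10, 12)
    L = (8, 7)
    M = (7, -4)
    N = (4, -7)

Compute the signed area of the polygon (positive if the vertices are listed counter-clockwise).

-86

Σ = (-14) + (-26) + (-81) + (-33) + (-18) = -172
Signed area = Σ/2 = -86 (negative ⇒ clockwise traversal).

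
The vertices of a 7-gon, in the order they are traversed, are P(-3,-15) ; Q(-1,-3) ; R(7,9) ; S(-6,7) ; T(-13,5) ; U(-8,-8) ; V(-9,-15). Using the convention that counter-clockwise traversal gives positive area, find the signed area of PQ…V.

Apply the surveyor's formula: 2A = Σ (x_i·y_{i+1} − x_{i+1}·y_i), indices taken mod 7.
Cross-terms: -6, 12, 103, 61, 144, 48, 90  ⇒  Σ = 452
Signed area = Σ/2 = 226 (positive ⇒ counter-clockwise traversal).

226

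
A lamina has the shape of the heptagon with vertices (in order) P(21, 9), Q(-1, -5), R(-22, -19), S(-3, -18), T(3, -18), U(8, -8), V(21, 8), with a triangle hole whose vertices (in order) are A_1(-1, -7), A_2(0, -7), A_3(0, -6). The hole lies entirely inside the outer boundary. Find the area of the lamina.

Outer boundary:
Apply the shoelace formula: 2A = Σ (x_i·y_{i+1} − x_{i+1}·y_i), indices taken mod 7.
Cross-terms: -96, -91, 339, 108, 120, 232, 21  ⇒  Σ = 633
Area = |Σ|/2 = 316.5.
Hole:
Apply the shoelace (surveyor's) formula: 2A = Σ (x_i·y_{i+1} − x_{i+1}·y_i), indices taken mod 3.
Cross-terms: 7, 0, -6  ⇒  Σ = 1
Area = |Σ|/2 = 0.5.
Net area = 316.5 − 0.5 = 316.

316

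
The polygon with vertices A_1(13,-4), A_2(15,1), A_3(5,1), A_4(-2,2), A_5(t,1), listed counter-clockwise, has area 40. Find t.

0

The doubled signed area Σ (x_i y_{i+1} − x_{i+1} y_i) is linear in t.
With t=0 it equals 80; the coefficient of t is -6 (from the two edges through A_5).
So -6·t + 80 = 2·40 = 80 ⇒ t = 0.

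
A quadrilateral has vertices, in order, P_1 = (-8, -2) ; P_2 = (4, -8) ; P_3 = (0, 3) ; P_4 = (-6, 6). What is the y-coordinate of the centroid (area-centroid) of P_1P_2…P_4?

-7/9

Apply the shoelace formula. First the cross-terms c_i = x_i·y_{i+1} − x_{i+1}·y_i:
  72, 12, 18, 60  ⇒  2A = 162, A = 81.
Then Σ (y_i + y_{i+1})·c_i = -378, so ȳ = -378 / (6·81) = -7/9.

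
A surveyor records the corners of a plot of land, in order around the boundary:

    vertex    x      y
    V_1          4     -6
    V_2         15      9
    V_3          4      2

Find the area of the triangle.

Apply the shoelace formula: 2A = Σ (x_i·y_{i+1} − x_{i+1}·y_i), indices taken mod 3.
Cross-terms: 126, -6, -32  ⇒  Σ = 88
Area = |Σ|/2 = 44.

44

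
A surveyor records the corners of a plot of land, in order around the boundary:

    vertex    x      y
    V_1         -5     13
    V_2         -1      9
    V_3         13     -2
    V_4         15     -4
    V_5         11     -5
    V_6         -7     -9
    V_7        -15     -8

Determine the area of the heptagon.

324

Σ = (-32) + (-115) + (-22) + (-31) + (-134) + (-79) + (-235) = -648
Area = |Σ|/2 = 324.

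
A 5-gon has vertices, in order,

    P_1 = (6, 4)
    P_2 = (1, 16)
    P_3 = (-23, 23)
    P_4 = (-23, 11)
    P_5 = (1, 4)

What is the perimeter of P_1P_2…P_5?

80

|P_1P_2| = √((-5)² + (12)²) = √169 = 13
|P_2P_3| = √((-24)² + (7)²) = √625 = 25
|P_3P_4| = √((0)² + (-12)²) = √144 = 12
|P_4P_5| = √((24)² + (-7)²) = √625 = 25
|P_5P_1| = √((5)² + (0)²) = √25 = 5
Perimeter = 13 + 25 + 12 + 25 + 5 = 80.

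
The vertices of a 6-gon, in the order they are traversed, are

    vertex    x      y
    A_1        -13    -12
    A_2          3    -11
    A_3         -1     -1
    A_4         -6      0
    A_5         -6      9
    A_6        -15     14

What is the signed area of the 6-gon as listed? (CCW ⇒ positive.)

Apply the shoelace formula: 2A = Σ (x_i·y_{i+1} − x_{i+1}·y_i), indices taken mod 6.
A_1→A_2: (-13)(-11) − (3)(-12) = 179
A_2→A_3: (3)(-1) − (-1)(-11) = -14
A_3→A_4: (-1)(0) − (-6)(-1) = -6
A_4→A_5: (-6)(9) − (-6)(0) = -54
A_5→A_6: (-6)(14) − (-15)(9) = 51
A_6→A_1: (-15)(-12) − (-13)(14) = 362
Σ = 518
Signed area = Σ/2 = 259 (positive ⇒ counter-clockwise traversal).

259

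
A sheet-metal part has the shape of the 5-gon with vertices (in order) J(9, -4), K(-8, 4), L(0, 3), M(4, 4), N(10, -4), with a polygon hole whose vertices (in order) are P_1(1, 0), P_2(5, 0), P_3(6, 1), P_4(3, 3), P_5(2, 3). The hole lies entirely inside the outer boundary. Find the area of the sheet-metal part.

Outer boundary:
Apply the surveyor's formula: 2A = Σ (x_i·y_{i+1} − x_{i+1}·y_i), indices taken mod 5.
Cross-terms: 4, -24, -12, -56, -4  ⇒  Σ = -92
Area = |Σ|/2 = 46.
Hole:
Cross-terms: 0, 5, 15, 3, -3  ⇒  Σ = 20
Area = |Σ|/2 = 10.
Net area = 46 − 10 = 36.

36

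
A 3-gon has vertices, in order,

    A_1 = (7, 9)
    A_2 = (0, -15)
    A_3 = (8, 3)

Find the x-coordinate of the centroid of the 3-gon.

5

Apply the surveyor's formula. First the cross-terms c_i = x_i·y_{i+1} − x_{i+1}·y_i:
  -105, 120, 51  ⇒  2A = 66, A = 33.
Then Σ (x_i + x_{i+1})·c_i = 990, so x̄ = 990 / (6·33) = 5.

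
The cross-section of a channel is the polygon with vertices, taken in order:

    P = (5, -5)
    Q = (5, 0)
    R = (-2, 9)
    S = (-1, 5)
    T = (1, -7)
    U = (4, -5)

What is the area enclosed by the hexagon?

49.5

Σ = (25) + (45) + (-1) + (2) + (23) + (5) = 99
Area = |Σ|/2 = 49.5.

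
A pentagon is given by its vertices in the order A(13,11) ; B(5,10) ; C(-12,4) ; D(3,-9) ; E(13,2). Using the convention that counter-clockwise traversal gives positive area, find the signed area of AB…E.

275.5

Apply the surveyor's formula: 2A = Σ (x_i·y_{i+1} − x_{i+1}·y_i), indices taken mod 5.
Cross-terms: 75, 140, 96, 123, 117  ⇒  Σ = 551
Signed area = Σ/2 = 275.5 (positive ⇒ counter-clockwise traversal).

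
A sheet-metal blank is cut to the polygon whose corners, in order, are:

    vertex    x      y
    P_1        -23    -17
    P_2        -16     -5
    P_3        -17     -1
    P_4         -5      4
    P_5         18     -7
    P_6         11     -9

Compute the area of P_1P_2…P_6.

Apply the surveyor's formula: 2A = Σ (x_i·y_{i+1} − x_{i+1}·y_i), indices taken mod 6.
Cross-terms: -157, -69, -73, -37, -85, -394  ⇒  Σ = -815
Area = |Σ|/2 = 407.5.

407.5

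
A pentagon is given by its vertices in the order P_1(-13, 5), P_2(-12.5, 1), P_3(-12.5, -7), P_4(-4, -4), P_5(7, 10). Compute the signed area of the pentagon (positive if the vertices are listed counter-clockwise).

162.25

Apply the surveyor's formula: 2A = Σ (x_i·y_{i+1} − x_{i+1}·y_i), indices taken mod 5.
Σ = (49.5) + (100) + (22) + (-12) + (165) = 324.5
Signed area = Σ/2 = 162.25 (positive ⇒ counter-clockwise traversal).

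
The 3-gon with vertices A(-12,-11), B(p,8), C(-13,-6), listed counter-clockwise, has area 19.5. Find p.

Write out the shoelace sum; only the two edges meeting at B involve p:
2·Area = [((-12)·8 − p·(-11)) + (p·(-6) − (-13)·8)] + 71
       = 5·p + 79 = 39
⇒ p = -8.

-8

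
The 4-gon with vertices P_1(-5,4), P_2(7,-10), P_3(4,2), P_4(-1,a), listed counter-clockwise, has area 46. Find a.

Write out the shoelace sum; only the two edges meeting at P_4 involve a:
2·Area = [(4·a − (-1)·2) + ((-1)·4 − (-5)·a)] + 76
       = 9·a + 74 = 92
⇒ a = 2.

2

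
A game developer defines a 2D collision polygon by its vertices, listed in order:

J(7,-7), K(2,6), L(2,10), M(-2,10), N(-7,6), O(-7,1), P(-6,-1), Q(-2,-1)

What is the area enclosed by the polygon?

117.5

Apply Gauss's area formula: 2A = Σ (x_i·y_{i+1} − x_{i+1}·y_i), indices taken mod 8.
Σ = (56) + (8) + (40) + (58) + (35) + (13) + (4) + (21) = 235
Area = |Σ|/2 = 117.5.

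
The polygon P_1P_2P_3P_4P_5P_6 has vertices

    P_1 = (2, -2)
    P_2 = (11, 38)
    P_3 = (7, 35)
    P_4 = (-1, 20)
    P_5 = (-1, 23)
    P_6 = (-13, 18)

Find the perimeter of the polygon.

104

|P_1P_2| = √((9)² + (40)²) = √1681 = 41
|P_2P_3| = √((-4)² + (-3)²) = √25 = 5
|P_3P_4| = √((-8)² + (-15)²) = √289 = 17
|P_4P_5| = √((0)² + (3)²) = √9 = 3
|P_5P_6| = √((-12)² + (-5)²) = √169 = 13
|P_6P_1| = √((15)² + (-20)²) = √625 = 25
Perimeter = 41 + 5 + 17 + 3 + 13 + 25 = 104.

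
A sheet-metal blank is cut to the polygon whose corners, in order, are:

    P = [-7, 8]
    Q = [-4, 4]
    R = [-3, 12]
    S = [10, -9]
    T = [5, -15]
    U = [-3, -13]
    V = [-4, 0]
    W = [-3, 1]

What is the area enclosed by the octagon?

206.5

Cross-terms: 4, -36, -93, -105, -110, -52, -4, -17  ⇒  Σ = -413
Area = |Σ|/2 = 206.5.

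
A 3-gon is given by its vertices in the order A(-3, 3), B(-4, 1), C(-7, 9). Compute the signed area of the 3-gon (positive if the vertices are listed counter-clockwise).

-7

Apply the shoelace formula: 2A = Σ (x_i·y_{i+1} − x_{i+1}·y_i), indices taken mod 3.
Cross-terms: 9, -29, 6  ⇒  Σ = -14
Signed area = Σ/2 = -7 (negative ⇒ clockwise traversal).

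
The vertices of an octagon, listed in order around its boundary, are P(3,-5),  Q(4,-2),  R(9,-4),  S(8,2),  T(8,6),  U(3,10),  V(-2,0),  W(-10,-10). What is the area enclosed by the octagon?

140

Σ = (14) + (2) + (50) + (32) + (62) + (20) + (20) + (80) = 280
Area = |Σ|/2 = 140.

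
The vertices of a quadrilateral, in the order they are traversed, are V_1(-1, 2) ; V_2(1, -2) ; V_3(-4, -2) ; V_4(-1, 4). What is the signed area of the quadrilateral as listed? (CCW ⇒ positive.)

-13

Σ = (0) + (-10) + (-18) + (2) = -26
Signed area = Σ/2 = -13 (negative ⇒ clockwise traversal).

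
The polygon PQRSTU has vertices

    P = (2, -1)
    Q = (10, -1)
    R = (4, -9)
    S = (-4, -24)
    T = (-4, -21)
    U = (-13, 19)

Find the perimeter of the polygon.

|PQ| = √((8)² + (0)²) = √64 = 8
|QR| = √((-6)² + (-8)²) = √100 = 10
|RS| = √((-8)² + (-15)²) = √289 = 17
|ST| = √((0)² + (3)²) = √9 = 3
|TU| = √((-9)² + (40)²) = √1681 = 41
|UP| = √((15)² + (-20)²) = √625 = 25
Perimeter = 8 + 10 + 17 + 3 + 41 + 25 = 104.

104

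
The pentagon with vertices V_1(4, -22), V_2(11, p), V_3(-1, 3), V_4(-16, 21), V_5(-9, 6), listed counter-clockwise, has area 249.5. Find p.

-14

Write out the shoelace sum; only the two edges meeting at V_2 involve p:
2·Area = [(4·p − 11·(-22)) + (11·3 − (-1)·p)] + 294
       = 5·p + 569 = 499
⇒ p = -14.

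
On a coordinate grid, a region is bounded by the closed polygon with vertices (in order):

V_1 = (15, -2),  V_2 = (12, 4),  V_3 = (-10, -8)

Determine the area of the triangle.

Apply Gauss's area formula: 2A = Σ (x_i·y_{i+1} − x_{i+1}·y_i), indices taken mod 3.
Σ = (84) + (-56) + (140) = 168
Area = |Σ|/2 = 84.

84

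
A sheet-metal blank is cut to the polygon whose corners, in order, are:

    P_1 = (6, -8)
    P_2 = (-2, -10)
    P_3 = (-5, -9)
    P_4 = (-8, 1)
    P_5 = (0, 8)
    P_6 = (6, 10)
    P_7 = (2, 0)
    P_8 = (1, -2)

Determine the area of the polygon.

Σ = (-76) + (-32) + (-77) + (-64) + (-48) + (-20) + (-4) + (4) = -317
Area = |Σ|/2 = 158.5.

158.5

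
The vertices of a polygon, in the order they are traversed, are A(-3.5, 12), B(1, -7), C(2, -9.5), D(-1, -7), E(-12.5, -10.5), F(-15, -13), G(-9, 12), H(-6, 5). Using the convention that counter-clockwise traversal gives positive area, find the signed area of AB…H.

-201.5

Apply the surveyor's formula: 2A = Σ (x_i·y_{i+1} − x_{i+1}·y_i), indices taken mod 8.
A→B: (-3.5)(-7) − (1)(12) = 12.5
B→C: (1)(-9.5) − (2)(-7) = 4.5
C→D: (2)(-7) − (-1)(-9.5) = -23.5
D→E: (-1)(-10.5) − (-12.5)(-7) = -77
E→F: (-12.5)(-13) − (-15)(-10.5) = 5
F→G: (-15)(12) − (-9)(-13) = -297
G→H: (-9)(5) − (-6)(12) = 27
H→A: (-6)(12) − (-3.5)(5) = -54.5
Σ = -403
Signed area = Σ/2 = -201.5 (negative ⇒ clockwise traversal).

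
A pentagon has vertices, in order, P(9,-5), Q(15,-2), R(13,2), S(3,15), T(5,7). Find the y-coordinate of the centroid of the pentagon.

145/48

Apply Gauss's area formula. First the cross-terms c_i = x_i·y_{i+1} − x_{i+1}·y_i:
  57, 56, 189, -54, -88  ⇒  2A = 160, A = 80.
Then Σ (y_i + y_{i+1})·c_i = 1450, so ȳ = 1450 / (6·80) = 145/48.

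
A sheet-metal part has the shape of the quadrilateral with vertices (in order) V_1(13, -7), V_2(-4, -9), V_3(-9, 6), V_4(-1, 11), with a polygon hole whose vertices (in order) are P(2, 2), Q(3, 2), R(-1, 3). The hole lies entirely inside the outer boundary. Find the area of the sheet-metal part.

Outer boundary:
Cross-terms: -145, -105, -93, -136  ⇒  Σ = -479
Area = |Σ|/2 = 239.5.
Hole:
Σ = (-2) + (11) + (-8) = 1
Area = |Σ|/2 = 0.5.
Net area = 239.5 − 0.5 = 239.

239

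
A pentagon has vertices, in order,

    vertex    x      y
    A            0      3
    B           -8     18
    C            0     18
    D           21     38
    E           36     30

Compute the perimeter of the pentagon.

116

|AB| = √((-8)² + (15)²) = √289 = 17
|BC| = √((8)² + (0)²) = √64 = 8
|CD| = √((21)² + (20)²) = √841 = 29
|DE| = √((15)² + (-8)²) = √289 = 17
|EA| = √((-36)² + (-27)²) = √2025 = 45
Perimeter = 17 + 8 + 29 + 17 + 45 = 116.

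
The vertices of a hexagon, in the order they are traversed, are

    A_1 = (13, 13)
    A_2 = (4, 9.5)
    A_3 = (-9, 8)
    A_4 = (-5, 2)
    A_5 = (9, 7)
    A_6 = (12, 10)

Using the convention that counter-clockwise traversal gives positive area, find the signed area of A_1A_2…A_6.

Σ = (71.5) + (117.5) + (22) + (-53) + (6) + (26) = 190
Signed area = Σ/2 = 95 (positive ⇒ counter-clockwise traversal).

95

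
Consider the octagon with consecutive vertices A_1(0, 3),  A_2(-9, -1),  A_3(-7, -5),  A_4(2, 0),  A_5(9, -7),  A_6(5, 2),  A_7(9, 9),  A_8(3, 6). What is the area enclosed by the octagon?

88.5

Apply the shoelace formula: 2A = Σ (x_i·y_{i+1} − x_{i+1}·y_i), indices taken mod 8.
Σ = (27) + (38) + (10) + (-14) + (53) + (27) + (27) + (9) = 177
Area = |Σ|/2 = 88.5.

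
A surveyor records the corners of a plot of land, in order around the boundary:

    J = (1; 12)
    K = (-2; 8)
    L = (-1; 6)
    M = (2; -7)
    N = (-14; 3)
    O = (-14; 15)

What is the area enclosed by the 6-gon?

210

Apply Gauss's area formula: 2A = Σ (x_i·y_{i+1} − x_{i+1}·y_i), indices taken mod 6.
Cross-terms: 32, -4, -5, -92, -168, -183  ⇒  Σ = -420
Area = |Σ|/2 = 210.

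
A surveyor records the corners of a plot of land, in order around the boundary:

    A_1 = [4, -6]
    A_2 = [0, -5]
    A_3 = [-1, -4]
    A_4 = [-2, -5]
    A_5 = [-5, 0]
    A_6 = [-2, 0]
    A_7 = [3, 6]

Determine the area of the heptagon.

53.5

Cross-terms: -20, -5, -3, -25, 0, -12, -42  ⇒  Σ = -107
Area = |Σ|/2 = 53.5.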